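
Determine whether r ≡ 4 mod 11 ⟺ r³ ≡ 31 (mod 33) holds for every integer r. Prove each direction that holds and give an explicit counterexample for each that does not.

The forward direction fails; the converse holds.

(←) The residues r modulo 33 with r³ ≡ 31 (mod 33) are exactly {4}, and each is ≡ 4 (mod 11).

(→) This fails: take r = 15. Then 15 ≡ 4 (mod 11), but 15³ = 3375 ≡ 9 (mod 33), not 31.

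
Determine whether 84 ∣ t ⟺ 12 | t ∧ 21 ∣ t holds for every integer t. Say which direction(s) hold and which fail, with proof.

(⇒) If 84 ∣ t, write t = 84q. Since 84 = 7·12, t = 12·(7q), so 12 ∣ t; and since 84 = 4·21, t = 21·(4q), so 21 ∣ t.

(⇐) Suppose 12 ∣ t and 21 ∣ t. Any common multiple of 12 and 21 is a multiple of their lcm; here lcm(12, 21) = 12·21/gcd(12, 21) = 252/3 = 84, so 84 ∣ t.

Both directions hold; the statement is true.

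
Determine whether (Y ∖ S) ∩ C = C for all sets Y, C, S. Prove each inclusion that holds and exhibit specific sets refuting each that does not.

Only the forward inclusion holds.

Forward inclusion. Let x ∈ (Y ∖ S) ∩ C. Then x ∈ Y ∩ C and x ∉ S, from which x ∈ C.

Reverse inclusion. This inclusion fails. Take Y = ∅, C = {1}, S = ∅; then 1 ∈ C but 1 ∉ (Y ∖ S) ∩ C.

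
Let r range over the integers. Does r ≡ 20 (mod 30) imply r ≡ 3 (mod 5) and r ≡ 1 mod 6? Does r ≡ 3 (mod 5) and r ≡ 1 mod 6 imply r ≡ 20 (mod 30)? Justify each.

(⟹) This fails: r = 20 gives 20 ≡ 20 (mod 30) but 20 ≡ 0 (mod 5), so the conjunction on the right does not hold.

(⟸) This fails: r = 13 satisfies both congruences on the right (13 ≡ 3 mod 5 and 13 ≡ 1 mod 6) yet 13 ≡ 13 (mod 30), not 20.

(⇒) fails and (⇐) fails.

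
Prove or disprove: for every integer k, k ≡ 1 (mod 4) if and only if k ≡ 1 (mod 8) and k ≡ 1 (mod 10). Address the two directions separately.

(⟹) This fails: k = 33 gives 33 ≡ 1 (mod 4) but 33 ≡ 3 (mod 10), so the conjunction on the right does not hold.

(⟸) Conversely, if k ≡ 1 (mod 8) and k ≡ 1 (mod 10), then by the Chinese remainder theorem k ≡ 1 (mod 40). Since 1 ≡ 1 (mod 4) and 4 ∣ 40, we get k ≡ 1 (mod 4).

Not equivalent: only (⇐) holds.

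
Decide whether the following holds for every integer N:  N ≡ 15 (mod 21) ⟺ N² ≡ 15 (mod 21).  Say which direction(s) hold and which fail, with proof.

Forward direction. Suppose N ≡ 15 (mod 21). Write N = 21j + 15. Then (21j + 15)² = 441j² + 630j + 225 = 21(21j² + 30j + 10) + 15, so N² ≡ 15 (mod 21).

Converse. This fails: take N = 6. Then 6² = 36 ≡ 15 (mod 21), yet 6 ≡ 6 (mod 21), not 15.

Not equivalent: only (⇒) holds.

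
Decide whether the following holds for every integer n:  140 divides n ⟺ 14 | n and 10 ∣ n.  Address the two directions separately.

The forward direction holds; the converse fails.

[⇒] If 140 ∣ n, write n = 140q. Since 140 = 10·14, n = 14·(10q), so 14 ∣ n; and since 140 = 14·10, n = 10·(14q), so 10 ∣ n.

[⇐] This fails: take n = 70. Both 14 ∣ 70 and 10 ∣ 70, yet 70 is not a multiple of 140 (since 70 = 0·140 + 70), so 140 ∤ 70.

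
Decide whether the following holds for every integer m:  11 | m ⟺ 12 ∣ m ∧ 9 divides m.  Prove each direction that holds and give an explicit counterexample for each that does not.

(⟹) This fails: take m = 11. Certainly 11 ∣ 11, but 12 ∤ 11.

(⟸) This fails: take m = 36. Both 12 ∣ 36 and 9 ∣ 36, yet 36 is not a multiple of 11 (since 36 = 3·11 + 3), so 11 ∤ 36.

Neither direction holds.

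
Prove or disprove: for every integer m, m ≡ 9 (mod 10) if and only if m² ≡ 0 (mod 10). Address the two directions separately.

Both directions fail.

[⇒] This fails: take m = 9. Then 9 ≡ 9 (mod 10), but 9² = 81 ≡ 1 (mod 10), not 0.

[⇐] This fails: take m = 0. Then 0² = 0 ≡ 0 (mod 10), yet 0 ≡ 0 (mod 10), not 9.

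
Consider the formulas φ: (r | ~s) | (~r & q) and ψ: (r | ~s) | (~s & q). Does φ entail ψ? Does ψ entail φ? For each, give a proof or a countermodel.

Forward direction. This fails. Under q = T, r = F, s = T, the left side is true but the right side is false.

Converse. Assume the antecedent. If r is true, (r | ~s) | (~r & q) reduces to true regardless of the other variables. If r is false, the antecedent forces (q = F, r = F, s = F) or (q = T, r = F, s = F), and (r | ~s) | (~r & q) holds there. Either way (r | ~s) | (~r & q) holds.

Only the reverse direction holds.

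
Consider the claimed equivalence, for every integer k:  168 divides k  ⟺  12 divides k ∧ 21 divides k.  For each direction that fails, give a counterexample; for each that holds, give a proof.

(→) If 168 ∣ k, write k = 168q. Since 168 = 14·12, k = 12·(14q), so 12 ∣ k; and since 168 = 8·21, k = 21·(8q), so 21 ∣ k.

(←) This fails: take k = 84. Both 12 ∣ 84 and 21 ∣ 84, yet 84 is not a multiple of 168 (since 84 = 0·168 + 84), so 168 ∤ 84.

Only the forward direction holds.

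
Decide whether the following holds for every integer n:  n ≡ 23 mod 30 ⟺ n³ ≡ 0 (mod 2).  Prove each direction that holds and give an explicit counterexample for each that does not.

Neither implication holds.

(⇒) This fails: take n = 23. Then 23 ≡ 23 (mod 30), but 23³ = 12167 ≡ 1 (mod 2), not 0.

(⇐) This fails: take n = 0. Then 0³ = 0 ≡ 0 (mod 2), yet 0 ≡ 0 (mod 30), not 23.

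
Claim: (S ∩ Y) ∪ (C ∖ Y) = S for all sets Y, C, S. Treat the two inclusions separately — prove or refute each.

(⊆) This inclusion fails. Take Y = ∅, C = {1}, S = ∅; then 1 ∈ (S ∩ Y) ∪ (C ∖ Y) but 1 ∉ S.

(⊇) This inclusion fails. Take Y = ∅, C = ∅, S = {1}; then 1 ∈ S but 1 ∉ (S ∩ Y) ∪ (C ∖ Y).

Neither inclusion holds.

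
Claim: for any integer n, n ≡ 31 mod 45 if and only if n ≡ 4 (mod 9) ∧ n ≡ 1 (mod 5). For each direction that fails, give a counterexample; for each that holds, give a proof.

Both implications hold.

[⇒] Suppose n ≡ 31 (mod 45); write n = 45j + 31. Since 9 ∣ 45, reducing mod 9 gives n ≡ 31 ≡ 4 (mod 9); since 5 ∣ 45, reducing mod 5 gives n ≡ 31 ≡ 1 (mod 5).

[⇐] Conversely, if n ≡ 4 (mod 9) and n ≡ 1 (mod 5), then by the Chinese remainder theorem n ≡ 31 (mod 45). This is exactly n ≡ 31 (mod 45).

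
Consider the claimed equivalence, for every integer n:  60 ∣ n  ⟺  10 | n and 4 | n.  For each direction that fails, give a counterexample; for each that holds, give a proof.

(⇒) If 60 ∣ n, write n = 60q. Since 60 = 6·10, n = 10·(6q), so 10 ∣ n; and since 60 = 15·4, n = 4·(15q), so 4 ∣ n.

(⇐) This fails: take n = 20. Both 10 ∣ 20 and 4 ∣ 20, yet 20 is not a multiple of 60 (since 20 = 0·60 + 20), so 60 ∤ 20.

(⇒) holds; (⇐) fails.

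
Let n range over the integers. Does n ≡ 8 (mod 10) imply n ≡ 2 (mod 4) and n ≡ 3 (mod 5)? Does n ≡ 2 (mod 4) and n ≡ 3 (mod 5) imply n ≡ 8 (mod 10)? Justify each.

Not equivalent: only (⇐) holds.

(→) This fails: n = 8 gives 8 ≡ 8 (mod 10) but 8 ≡ 0 (mod 4), so the conjunction on the right does not hold.

(←) Conversely, if n ≡ 2 (mod 4) and n ≡ 3 (mod 5), then by the Chinese remainder theorem n ≡ 18 (mod 20). Since 18 ≡ 8 (mod 10) and 10 ∣ 20, we get n ≡ 8 (mod 10).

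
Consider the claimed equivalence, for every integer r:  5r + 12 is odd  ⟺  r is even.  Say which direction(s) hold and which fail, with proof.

(⇒) fails and (⇐) fails.

Forward direction. This fails: r = 7 gives 5r + 12 = 47, which is odd, but 7 is odd, not even.

Converse. This also fails: r = 4 is even, but 5r + 12 = 32 is even, not odd.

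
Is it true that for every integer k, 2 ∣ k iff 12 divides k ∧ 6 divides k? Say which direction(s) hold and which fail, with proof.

The forward direction fails; the converse holds.

(⟹) This fails: take k = 2. Certainly 2 ∣ 2, but 12 ∤ 2.

(⟸) Suppose 12 ∣ k and 6 ∣ k. Any common multiple of 12 and 6 is a multiple of their lcm; here lcm(12, 6) = 12·6/gcd(12, 6) = 72/6 = 12, so 12 ∣ k. Since 2 ∣ 12, it follows that 2 ∣ k.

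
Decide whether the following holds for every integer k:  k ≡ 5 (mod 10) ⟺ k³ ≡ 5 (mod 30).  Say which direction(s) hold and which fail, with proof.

(⇒) This fails: take k = 15. Then 15 ≡ 5 (mod 10), but 15³ = 3375 ≡ 15 (mod 30), not 5.

(⇐) Conversely, the residues r modulo 30 with r³ ≡ 5 (mod 30) are exactly {5}, and each is ≡ 5 (mod 10).

The forward direction fails; the converse holds.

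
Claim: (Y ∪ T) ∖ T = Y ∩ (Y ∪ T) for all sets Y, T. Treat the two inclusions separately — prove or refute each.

(⊆) holds; (⊇) fails.

Reverse inclusion. This inclusion fails. Take Y = {1}, T = {1}; then 1 ∈ Y ∩ (Y ∪ T) but 1 ∉ (Y ∪ T) ∖ T.

Forward inclusion. Let x ∈ (Y ∪ T) ∖ T. Then x ∈ Y and x ∉ T, from which x ∈ Y ∩ (Y ∪ T).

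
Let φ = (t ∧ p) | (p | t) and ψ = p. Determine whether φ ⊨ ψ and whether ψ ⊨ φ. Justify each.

Only the reverse direction holds.

[⇐] Assume the antecedent. If t is true, (t ∧ p) | (p | t) reduces to true regardless of the other variables. If t is false, the antecedent forces (t = F, p = T), and (t ∧ p) | (p | t) holds there. Either way (t ∧ p) | (p | t) holds.

[⇒] This fails. Under t = T, p = F, the left side is true but the right side is false.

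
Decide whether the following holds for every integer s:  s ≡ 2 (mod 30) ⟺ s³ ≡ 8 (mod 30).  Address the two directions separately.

(⟹) Suppose s ≡ 2 (mod 30). Write s = 30j + 2. Then (30j + 2)³ = 27000j³ + 5400j² + 360j + 8 = 30(900j³ + 180j² + 12j) + 8, so s³ ≡ 8 (mod 30).

(⟸) Conversely, suppose s³ ≡ 8 (mod 30). The only residue r in {0, …, 29} with r³ ≡ 8 (mod 30) is r = 2, so s ≡ 2 (mod 30).

Both implications hold.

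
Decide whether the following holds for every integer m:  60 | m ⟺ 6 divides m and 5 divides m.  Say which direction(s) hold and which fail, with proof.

Only the forward implication holds.

(→) If 60 ∣ m, write m = 60q. Since 60 = 10·6, m = 6·(10q), so 6 ∣ m; and since 60 = 12·5, m = 5·(12q), so 5 ∣ m.

(←) This fails: take m = 30. Both 6 ∣ 30 and 5 ∣ 30, yet 30 is not a multiple of 60 (since 30 = 0·60 + 30), so 60 ∤ 30.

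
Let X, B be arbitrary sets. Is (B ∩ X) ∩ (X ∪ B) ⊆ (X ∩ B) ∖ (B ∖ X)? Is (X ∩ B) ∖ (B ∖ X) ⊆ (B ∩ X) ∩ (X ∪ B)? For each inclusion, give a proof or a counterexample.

Both inclusions hold; the sets are equal.

Forward inclusion. Let x ∈ (B ∩ X) ∩ (X ∪ B). Then x ∈ X ∩ B, from which x ∈ (X ∩ B) ∖ (B ∖ X).

Reverse inclusion. Let x ∈ (X ∩ B) ∖ (B ∖ X). Then x ∈ X ∩ B, from which x ∈ (B ∩ X) ∩ (X ∪ B).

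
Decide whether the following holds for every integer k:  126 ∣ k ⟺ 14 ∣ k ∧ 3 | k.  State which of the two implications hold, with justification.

The forward direction holds; the converse fails.

[⇒] If 126 ∣ k, write k = 126q. Since 126 = 9·14, k = 14·(9q), so 14 ∣ k; and since 126 = 42·3, k = 3·(42q), so 3 ∣ k.

[⇐] This fails: take k = 42. Both 14 ∣ 42 and 3 ∣ 42, yet 42 is not a multiple of 126 (since 42 = 0·126 + 42), so 126 ∤ 42.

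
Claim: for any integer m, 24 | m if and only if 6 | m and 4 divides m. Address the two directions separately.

Forward direction. If 24 ∣ m, write m = 24q. Since 24 = 4·6, m = 6·(4q), so 6 ∣ m; and since 24 = 6·4, m = 4·(6q), so 4 ∣ m.

Converse. This fails: take m = 12. Both 6 ∣ 12 and 4 ∣ 12, yet 12 is not a multiple of 24 (since 12 = 0·24 + 12), so 24 ∤ 12.

Only the forward implication holds.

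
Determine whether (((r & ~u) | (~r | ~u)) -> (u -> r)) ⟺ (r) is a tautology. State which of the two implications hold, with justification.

The forward direction fails; the converse holds.

(⟹) This fails. Under u = F, r = F, the left side is true but the right side is false.

(⟸) Assume the antecedent. If u is true, the antecedent forces (u = T, r = T), and the consequent holds there. If u is false, the consequent reduces to true regardless of the other variables. Either way the consequent holds.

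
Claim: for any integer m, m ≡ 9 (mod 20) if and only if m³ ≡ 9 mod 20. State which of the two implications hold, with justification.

Both directions hold; the statement is true.

Forward direction. Suppose m ≡ 9 (mod 20). Write m = 20j + 9. Then (20j + 9)³ = 8000j³ + 10800j² + 4860j + 729 = 20(400j³ + 540j² + 243j + 36) + 9, so m³ ≡ 9 (mod 20).

Converse. Suppose m³ ≡ 9 (mod 20). The only residue r in {0, …, 19} with r³ ≡ 9 (mod 20) is r = 9, so m ≡ 9 (mod 20).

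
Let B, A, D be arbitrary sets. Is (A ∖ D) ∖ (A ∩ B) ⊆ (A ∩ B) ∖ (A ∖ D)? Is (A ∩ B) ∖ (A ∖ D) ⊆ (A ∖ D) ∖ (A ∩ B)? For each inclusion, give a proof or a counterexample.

(⊆) fails and (⊇) fails.

Forward inclusion. This inclusion fails. Take B = ∅, A = {1}, D = ∅; then 1 ∈ (A ∖ D) ∖ (A ∩ B) but 1 ∉ (A ∩ B) ∖ (A ∖ D).

Reverse inclusion. This inclusion fails. Take B = {1}, A = {1}, D = {1}; then 1 ∈ (A ∩ B) ∖ (A ∖ D) but 1 ∉ (A ∖ D) ∖ (A ∩ B).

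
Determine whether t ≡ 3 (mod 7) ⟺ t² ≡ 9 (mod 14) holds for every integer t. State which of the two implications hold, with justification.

(⇒) fails and (⇐) fails.

(⇒) This fails: take t = 10. Then 10 ≡ 3 (mod 7), but 10² = 100 ≡ 2 (mod 14), not 9.

(⇐) This fails: take t = 11. Then 11² = 121 ≡ 9 (mod 14), yet 11 ≡ 4 (mod 7), not 3.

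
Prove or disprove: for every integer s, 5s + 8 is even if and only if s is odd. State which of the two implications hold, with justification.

Neither direction holds.

[⇒] This fails: s = 2 gives 5s + 8 = 18, which is even, but 2 is even, not odd.

[⇐] This also fails: s = 3 is odd, but 5s + 8 = 23 is odd, not even.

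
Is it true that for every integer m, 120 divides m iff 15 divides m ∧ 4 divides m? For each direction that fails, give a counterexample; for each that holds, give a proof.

(←) This fails: take m = 60. Both 15 ∣ 60 and 4 ∣ 60, yet 60 is not a multiple of 120 (since 60 = 0·120 + 60), so 120 ∤ 60.

(→) If 120 ∣ m, write m = 120q. Since 120 = 8·15, m = 15·(8q), so 15 ∣ m; and since 120 = 30·4, m = 4·(30q), so 4 ∣ m.

(⇒) holds; (⇐) fails.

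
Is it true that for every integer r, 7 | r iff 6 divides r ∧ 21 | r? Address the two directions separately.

(→) This fails: take r = 7. Certainly 7 ∣ 7, but 6 ∤ 7.

(←) Suppose 6 ∣ r and 21 ∣ r. Any common multiple of 6 and 21 is a multiple of their lcm; here lcm(6, 21) = 6·21/gcd(6, 21) = 126/3 = 42, so 42 ∣ r. Since 7 ∣ 42, it follows that 7 ∣ r.

Not equivalent: only (⇐) holds.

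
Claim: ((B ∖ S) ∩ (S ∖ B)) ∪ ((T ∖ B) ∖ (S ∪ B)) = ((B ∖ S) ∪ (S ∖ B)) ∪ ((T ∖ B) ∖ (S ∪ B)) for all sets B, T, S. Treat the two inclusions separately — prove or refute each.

Only the forward inclusion holds.

(⟹) Let x ∈ ((B ∖ S) ∩ (S ∖ B)) ∪ ((T ∖ B) ∖ (S ∪ B)). Then x ∈ T and x ∉ B, S, from which x ∈ ((B ∖ S) ∪ (S ∖ B)) ∪ ((T ∖ B) ∖ (S ∪ B)).

(⟸) This inclusion fails. Take B = {1}, T = ∅, S = ∅; then 1 ∈ ((B ∖ S) ∪ (S ∖ B)) ∪ ((T ∖ B) ∖ (S ∪ B)) but 1 ∉ ((B ∖ S) ∩ (S ∖ B)) ∪ ((T ∖ B) ∖ (S ∪ B)).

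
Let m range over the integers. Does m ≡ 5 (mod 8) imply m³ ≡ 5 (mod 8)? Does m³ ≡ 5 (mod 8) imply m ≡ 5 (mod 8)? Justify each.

(⇒) Suppose m ≡ 5 (mod 8). Write m = 8j + 5. Then (8j + 5)³ = 512j³ + 960j² + 600j + 125 = 8(64j³ + 120j² + 75j + 15) + 5, so m³ ≡ 5 (mod 8).

(⇐) For the converse, argue contrapositively. If m ≢ 5 (mod 8), then m is congruent to one of 0, 1, 2, 3, 4, 6, 7 modulo 8, and these give m³ ≡ 0, 1, 0, 3, 0, 0, 7 respectively — never 5.

Both implications hold.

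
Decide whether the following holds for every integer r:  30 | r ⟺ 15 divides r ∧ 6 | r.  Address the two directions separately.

[⇒] If 30 ∣ r, write r = 30q. Since 30 = 2·15, r = 15·(2q), so 15 ∣ r; and since 30 = 5·6, r = 6·(5q), so 6 ∣ r.

[⇐] Suppose 15 ∣ r and 6 ∣ r. Any common multiple of 15 and 6 is a multiple of their lcm; here lcm(15, 6) = 15·6/gcd(15, 6) = 90/3 = 30, so 30 ∣ r.

The biconditional holds.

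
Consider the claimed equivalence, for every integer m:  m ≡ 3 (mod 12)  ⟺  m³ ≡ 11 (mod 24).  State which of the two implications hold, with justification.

Forward direction. This fails: take m = 3. Then 3 ≡ 3 (mod 12), but 3³ = 27 ≡ 3 (mod 24), not 11.

Converse. This fails: take m = 11. Then 11³ = 1331 ≡ 11 (mod 24), yet 11 ≡ 11 (mod 12), not 3.

Both directions fail.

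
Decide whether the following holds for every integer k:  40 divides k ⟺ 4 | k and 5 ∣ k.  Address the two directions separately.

(⟹) If 40 ∣ k, write k = 40q. Since 40 = 10·4, k = 4·(10q), so 4 ∣ k; and since 40 = 8·5, k = 5·(8q), so 5 ∣ k.

(⟸) This fails: take k = 20. Both 4 ∣ 20 and 5 ∣ 20, yet 20 is not a multiple of 40 (since 20 = 0·40 + 20), so 40 ∤ 20.

Not equivalent: only (⇒) holds.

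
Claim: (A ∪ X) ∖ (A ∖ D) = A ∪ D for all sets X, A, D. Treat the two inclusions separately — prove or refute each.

Forward inclusion. This inclusion fails. Take X = {1}, A = ∅, D = ∅; then 1 ∈ (A ∪ X) ∖ (A ∖ D) but 1 ∉ A ∪ D.

Reverse inclusion. This inclusion fails. Take X = ∅, A = {1}, D = ∅; then 1 ∈ A ∪ D but 1 ∉ (A ∪ X) ∖ (A ∖ D).

Neither inclusion holds.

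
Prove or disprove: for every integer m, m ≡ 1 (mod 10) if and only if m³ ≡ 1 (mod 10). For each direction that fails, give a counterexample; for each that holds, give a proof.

Both directions hold; the statement is true.

(⟹) Suppose m ≡ 1 (mod 10). Write m = 10j + 1. Then (10j + 1)³ = 1000j³ + 300j² + 30j + 1 = 10(100j³ + 30j² + 3j) + 1, so m³ ≡ 1 (mod 10).

(⟸) Conversely, suppose m³ ≡ 1 (mod 10). The only residue r in {0, …, 9} with r³ ≡ 1 (mod 10) is r = 1, so m ≡ 1 (mod 10).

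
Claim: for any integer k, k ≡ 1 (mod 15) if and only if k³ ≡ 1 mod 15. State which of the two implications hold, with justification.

(⟹) Suppose k ≡ 1 (mod 15). Write k = 15j + 1. Then (15j + 1)³ = 3375j³ + 675j² + 45j + 1 = 15(225j³ + 45j² + 3j) + 1, so k³ ≡ 1 (mod 15).

(⟸) Conversely, suppose k³ ≡ 1 (mod 15). The only residue r in {0, …, 14} with r³ ≡ 1 (mod 15) is r = 1, so k ≡ 1 (mod 15).

The biconditional holds.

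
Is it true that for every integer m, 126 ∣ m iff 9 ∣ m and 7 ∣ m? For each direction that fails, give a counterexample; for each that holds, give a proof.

(→) If 126 ∣ m, write m = 126q. Since 126 = 14·9, m = 9·(14q), so 9 ∣ m; and since 126 = 18·7, m = 7·(18q), so 7 ∣ m.

(←) This fails: take m = 63. Both 9 ∣ 63 and 7 ∣ 63, yet 63 is not a multiple of 126 (since 63 = 0·126 + 63), so 126 ∤ 63.

Only the forward implication holds.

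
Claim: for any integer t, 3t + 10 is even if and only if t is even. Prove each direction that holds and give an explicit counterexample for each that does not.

Both directions hold; the statement is true.

(⇒) Suppose 3t + 10 is even. Since 3 is odd, 3t and t have the same parity, so 3t + 10 ≡ t + 10 (mod 2). As 10 is even, 3t + 10 is even exactly when t is even. Thus t is even.

(⇐) Conversely, suppose t is even; write t = 2j. Then 3t + 10 = 3·(2j) + 10 = 2·3j + 10, which is even.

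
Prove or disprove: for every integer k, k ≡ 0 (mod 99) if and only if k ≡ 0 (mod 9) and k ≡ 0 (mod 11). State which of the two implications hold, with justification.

(⇒) Suppose k ≡ 0 (mod 99); write k = 99j + 0. Since 9 ∣ 99, reducing mod 9 gives k ≡ 0 (mod 9); since 11 ∣ 99, reducing mod 11 gives k ≡ 0 (mod 11).

(⇐) Conversely, if k ≡ 0 (mod 9) and k ≡ 0 (mod 11), then by the Chinese remainder theorem k ≡ 0 (mod 99). This is exactly k ≡ 0 (mod 99).

Equivalent; both directions hold.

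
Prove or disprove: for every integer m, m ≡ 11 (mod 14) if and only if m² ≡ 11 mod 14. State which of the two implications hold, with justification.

(⟹) This fails: take m = 11. Then 11 ≡ 11 (mod 14), but 11² = 121 ≡ 9 (mod 14), not 11.

(⟸) This fails: take m = 5. Then 5² = 25 ≡ 11 (mod 14), yet 5 ≡ 5 (mod 14), not 11.

Neither direction holds.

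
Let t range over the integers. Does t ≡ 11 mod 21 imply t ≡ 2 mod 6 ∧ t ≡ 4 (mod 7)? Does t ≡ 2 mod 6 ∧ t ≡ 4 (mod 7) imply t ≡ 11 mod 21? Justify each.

(⇒) This fails: t = 11 gives 11 ≡ 11 (mod 21) but 11 ≡ 5 (mod 6), so the conjunction on the right does not hold.

(⇐) Conversely, if t ≡ 2 (mod 6) and t ≡ 4 (mod 7), then by the Chinese remainder theorem t ≡ 32 (mod 42). Since 32 ≡ 11 (mod 21) and 21 ∣ 42, we get t ≡ 11 (mod 21).

Not equivalent: only (⇐) holds.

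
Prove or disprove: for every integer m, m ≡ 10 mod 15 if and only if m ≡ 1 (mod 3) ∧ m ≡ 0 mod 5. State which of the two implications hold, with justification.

Forward direction. Suppose m ≡ 10 (mod 15); write m = 15j + 10. Since 3 ∣ 15, reducing mod 3 gives m ≡ 10 ≡ 1 (mod 3); since 5 ∣ 15, reducing mod 5 gives m ≡ 10 ≡ 0 (mod 5).

Converse. If m ≡ 1 (mod 3) and m ≡ 0 (mod 5), then by the Chinese remainder theorem m ≡ 10 (mod 15). This is exactly m ≡ 10 (mod 15).

Equivalent; both directions hold.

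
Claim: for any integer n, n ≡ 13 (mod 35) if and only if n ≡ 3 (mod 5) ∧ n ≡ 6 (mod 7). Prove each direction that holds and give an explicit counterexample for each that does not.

Both directions hold.

(⇒) Suppose n ≡ 13 (mod 35); write n = 35j + 13. Since 5 ∣ 35, reducing mod 5 gives n ≡ 13 ≡ 3 (mod 5); since 7 ∣ 35, reducing mod 7 gives n ≡ 13 ≡ 6 (mod 7).

(⇐) Conversely, if n ≡ 3 (mod 5) and n ≡ 6 (mod 7), then by the Chinese remainder theorem n ≡ 13 (mod 35). This is exactly n ≡ 13 (mod 35).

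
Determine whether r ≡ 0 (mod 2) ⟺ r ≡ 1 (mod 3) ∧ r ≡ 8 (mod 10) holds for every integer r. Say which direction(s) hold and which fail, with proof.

The forward direction fails; the converse holds.

(⟹) This fails: r = 0 gives 0 ≡ 0 (mod 2) but 0 ≡ 0 (mod 3), so the conjunction on the right does not hold.

(⟸) Conversely, if r ≡ 1 (mod 3) and r ≡ 8 (mod 10), then by the Chinese remainder theorem r ≡ 28 (mod 30). Since 28 ≡ 0 (mod 2) and 2 ∣ 30, we get r ≡ 0 (mod 2).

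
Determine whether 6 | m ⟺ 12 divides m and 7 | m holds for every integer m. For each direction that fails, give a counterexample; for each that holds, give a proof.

[⇐] Suppose 12 ∣ m and 7 ∣ m. Any common multiple of 12 and 7 is a multiple of their lcm; here gcd(12, 7) = 1, so lcm(12, 7) = 12·7 = 84, so 84 ∣ m. Since 6 ∣ 84, it follows that 6 ∣ m.

[⇒] This fails: take m = 6. Certainly 6 ∣ 6, but 12 ∤ 6.

Only the reverse direction holds.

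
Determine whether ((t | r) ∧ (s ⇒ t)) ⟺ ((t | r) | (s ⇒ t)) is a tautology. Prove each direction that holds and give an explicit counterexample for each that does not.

(⟹) Assume the antecedent. If s is true, the antecedent forces (s = T, t = T, r = F) or (s = T, t = T, r = T), and (t | r) | (s ⇒ t) holds there. If s is false, (t | r) | (s ⇒ t) reduces to true regardless of the other variables. Either way (t | r) | (s ⇒ t) holds.

(⟸) This fails. Under s = F, t = F, r = F, the left side is false but the right side is true.

Not equivalent: only (⇒) holds.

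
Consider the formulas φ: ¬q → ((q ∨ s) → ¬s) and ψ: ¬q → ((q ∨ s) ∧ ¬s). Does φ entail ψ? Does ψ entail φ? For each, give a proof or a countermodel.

Converse. Assume the antecedent. If q is true, ¬q → ((q ∨ s) → ¬s) reduces to true regardless of the other variables. If q is false, the antecedent cannot hold. Either way ¬q → ((q ∨ s) → ¬s) holds.

Forward direction. This fails. Under q = F, s = F, the left side is true but the right side is false.

(⇒) fails; (⇐) holds.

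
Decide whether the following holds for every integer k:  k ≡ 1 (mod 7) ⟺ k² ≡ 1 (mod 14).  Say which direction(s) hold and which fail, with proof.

Neither implication holds.

(→) This fails: take k = 8. Then 8 ≡ 1 (mod 7), but 8² = 64 ≡ 8 (mod 14), not 1.

(←) This fails: take k = 13. Then 13² = 169 ≡ 1 (mod 14), yet 13 ≡ 6 (mod 7), not 1.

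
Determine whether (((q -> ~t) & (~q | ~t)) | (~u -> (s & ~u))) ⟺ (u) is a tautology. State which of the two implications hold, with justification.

(⇒) fails; (⇐) holds.

(⟹) This fails. Under q = F, s = F, t = F, u = F, the left side is true but the right side is false.

(⟸) Assume the antecedent. If u is true, the consequent reduces to true regardless of the other variables. If u is false, the antecedent cannot hold. Either way the consequent holds.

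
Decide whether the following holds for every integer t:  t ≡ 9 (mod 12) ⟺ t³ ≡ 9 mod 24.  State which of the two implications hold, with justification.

Only the reverse direction holds.

(→) This fails: take t = 21. Then 21 ≡ 9 (mod 12), but 21³ = 9261 ≡ 21 (mod 24), not 9.

(←) Conversely, the residues r modulo 24 with r³ ≡ 9 (mod 24) are exactly {9}, and each is ≡ 9 (mod 12).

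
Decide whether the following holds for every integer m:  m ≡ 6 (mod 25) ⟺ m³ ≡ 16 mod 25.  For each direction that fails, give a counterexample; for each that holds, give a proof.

Both implications hold.

(→) Suppose m ≡ 6 (mod 25). Write m = 25j + 6. Then (25j + 6)³ = 15625j³ + 11250j² + 2700j + 216 = 25(625j³ + 450j² + 108j + 8) + 16, so m³ ≡ 16 (mod 25).

(←) Conversely, suppose m³ ≡ 16 (mod 25). The only residue r in {0, …, 24} with r³ ≡ 16 (mod 25) is r = 6, so m ≡ 6 (mod 25).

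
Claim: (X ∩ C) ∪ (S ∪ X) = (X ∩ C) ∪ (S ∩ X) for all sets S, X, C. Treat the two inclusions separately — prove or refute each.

Forward inclusion. This inclusion fails. Take S = {1}, X = ∅, C = ∅; then 1 ∈ (X ∩ C) ∪ (S ∪ X) but 1 ∉ (X ∩ C) ∪ (S ∩ X).

Reverse inclusion. Let x ∈ (X ∩ C) ∪ (S ∩ X). Then either x ∈ S ∩ X and x ∉ C; or x ∈ X ∩ C and x ∉ S; or x ∈ S ∩ X ∩ C. In each case x ∈ (X ∩ C) ∪ (S ∪ X), so (X ∩ C) ∪ (S ∩ X) ⊆ (X ∩ C) ∪ (S ∪ X).

Only the reverse inclusion holds.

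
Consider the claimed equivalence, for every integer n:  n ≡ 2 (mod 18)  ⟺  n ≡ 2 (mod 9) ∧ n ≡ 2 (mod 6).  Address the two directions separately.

Both implications hold.

(←) If n ≡ 2 (mod 9) and n ≡ 2 (mod 6), then by the Chinese remainder theorem n ≡ 2 (mod 18). This is exactly n ≡ 2 (mod 18).

(→) Suppose n ≡ 2 (mod 18); write n = 18j + 2. Since 9 ∣ 18, reducing mod 9 gives n ≡ 2 (mod 9); since 6 ∣ 18, reducing mod 6 gives n ≡ 2 (mod 6).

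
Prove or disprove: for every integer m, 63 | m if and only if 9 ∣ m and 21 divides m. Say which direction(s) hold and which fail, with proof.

Forward direction. If 63 ∣ m, write m = 63q. Since 63 = 7·9, m = 9·(7q), so 9 ∣ m; and since 63 = 3·21, m = 21·(3q), so 21 ∣ m.

Converse. Suppose 9 ∣ m and 21 ∣ m. Any common multiple of 9 and 21 is a multiple of their lcm; here lcm(9, 21) = 9·21/gcd(9, 21) = 189/3 = 63, so 63 ∣ m.

Both directions hold; the statement is true.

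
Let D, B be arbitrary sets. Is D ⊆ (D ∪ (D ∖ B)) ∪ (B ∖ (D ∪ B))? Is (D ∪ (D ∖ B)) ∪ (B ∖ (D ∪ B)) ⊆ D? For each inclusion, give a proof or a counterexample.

Forward inclusion. Let x ∈ D. Then either x ∈ D and x ∉ B; or x ∈ D ∩ B. In each case x ∈ (D ∪ (D ∖ B)) ∪ (B ∖ (D ∪ B)), so D ⊆ (D ∪ (D ∖ B)) ∪ (B ∖ (D ∪ B)).

Reverse inclusion. Let x ∈ (D ∪ (D ∖ B)) ∪ (B ∖ (D ∪ B)). Then either x ∈ D and x ∉ B; or x ∈ D ∩ B. In each case x ∈ D, so (D ∪ (D ∖ B)) ∪ (B ∖ (D ∪ B)) ⊆ D.

Both inclusions hold.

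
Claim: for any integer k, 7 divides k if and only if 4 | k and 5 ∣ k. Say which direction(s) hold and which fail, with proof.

(⟹) This fails: take k = 7. Certainly 7 ∣ 7, but 4 ∤ 7.

(⟸) This fails: take k = 20. Both 4 ∣ 20 and 5 ∣ 20, yet 20 is not a multiple of 7 (since 20 = 2·7 + 6), so 7 ∤ 20.

Neither implication holds.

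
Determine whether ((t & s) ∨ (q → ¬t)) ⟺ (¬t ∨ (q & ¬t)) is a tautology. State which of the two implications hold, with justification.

(⟹) This fails. Under t = T, s = F, q = F, the left side is true but the right side is false.

(⟸) Assume the antecedent. If t is true, the antecedent cannot hold. If t is false, (t & s) ∨ (q → ¬t) reduces to true regardless of the other variables. Either way (t & s) ∨ (q → ¬t) holds.

Only the converse holds.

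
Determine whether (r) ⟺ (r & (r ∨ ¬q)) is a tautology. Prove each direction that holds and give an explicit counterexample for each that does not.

[⇐] Assume the antecedent. If r is true, r reduces to true regardless of the other variables. If r is false, the antecedent cannot hold. Either way r holds.

[⇒] Assume the antecedent. If r is true, r & (r ∨ ¬q) reduces to true regardless of the other variables. If r is false, the antecedent cannot hold. Either way r & (r ∨ ¬q) holds.

Equivalent; both directions hold.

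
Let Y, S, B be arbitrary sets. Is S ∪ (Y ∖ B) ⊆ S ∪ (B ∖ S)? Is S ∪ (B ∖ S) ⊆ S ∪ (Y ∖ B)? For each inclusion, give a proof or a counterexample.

(⊆) fails and (⊇) fails.

Forward inclusion. This inclusion fails. Take Y = {1}, S = ∅, B = ∅; then 1 ∈ S ∪ (Y ∖ B) but 1 ∉ S ∪ (B ∖ S).

Reverse inclusion. This inclusion fails. Take Y = ∅, S = ∅, B = {1}; then 1 ∈ S ∪ (B ∖ S) but 1 ∉ S ∪ (Y ∖ B).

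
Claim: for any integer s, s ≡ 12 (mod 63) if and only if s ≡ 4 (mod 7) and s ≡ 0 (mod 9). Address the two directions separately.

(⇒) fails and (⇐) fails.

(⟹) This fails: s = 12 gives 12 ≡ 12 (mod 63) but 12 ≡ 5 (mod 7), so the conjunction on the right does not hold.

(⟸) This fails: s = 18 satisfies both congruences on the right (18 ≡ 4 mod 7 and 18 ≡ 0 mod 9) yet 18 ≡ 18 (mod 63), not 12.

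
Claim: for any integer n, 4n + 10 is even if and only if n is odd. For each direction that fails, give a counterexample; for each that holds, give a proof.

Only the reverse direction holds.

(→) This fails: take n = 0. Then 4n + 10 = 10, which is even, yet n = 0 is even, not odd.

(←) Suppose n is odd. Since 4 is even, 4n is even for every n, so 4n + 10 has the same parity as 10, which is even. Hence 4n + 10 is even.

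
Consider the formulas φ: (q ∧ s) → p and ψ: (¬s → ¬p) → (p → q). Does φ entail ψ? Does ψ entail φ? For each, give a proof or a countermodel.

(⟹) This fails. Under q = F, p = T, s = T, the left side is true but the right side is false.

(⟸) This fails. Under q = T, p = F, s = T, the left side is false but the right side is true.

(⇒) fails and (⇐) fails.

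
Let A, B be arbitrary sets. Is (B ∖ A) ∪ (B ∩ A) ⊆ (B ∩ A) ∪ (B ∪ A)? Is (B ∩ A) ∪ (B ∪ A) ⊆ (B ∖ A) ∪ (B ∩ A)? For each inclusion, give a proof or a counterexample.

(⟸) This inclusion fails. Take A = {1}, B = ∅; then 1 ∈ (B ∩ A) ∪ (B ∪ A) but 1 ∉ (B ∖ A) ∪ (B ∩ A).

(⟹) Let x ∈ (B ∖ A) ∪ (B ∩ A). Then either x ∈ B and x ∉ A; or x ∈ A ∩ B. In each case x ∈ (B ∩ A) ∪ (B ∪ A), so (B ∖ A) ∪ (B ∩ A) ⊆ (B ∩ A) ∪ (B ∪ A).

(⊆) holds; (⊇) fails.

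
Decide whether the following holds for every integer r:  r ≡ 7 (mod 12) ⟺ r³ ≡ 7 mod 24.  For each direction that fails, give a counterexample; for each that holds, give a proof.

(⇒) fails; (⇐) holds.

[⇒] This fails: take r = 19. Then 19 ≡ 7 (mod 12), but 19³ = 6859 ≡ 19 (mod 24), not 7.

[⇐] Conversely, the residues r modulo 24 with r³ ≡ 7 (mod 24) are exactly {7}, and each is ≡ 7 (mod 12).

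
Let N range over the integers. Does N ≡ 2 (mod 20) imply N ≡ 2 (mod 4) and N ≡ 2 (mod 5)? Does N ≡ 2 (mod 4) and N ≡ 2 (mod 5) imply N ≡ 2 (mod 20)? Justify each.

Forward direction. Suppose N ≡ 2 (mod 20); write N = 20j + 2. Since 4 ∣ 20, reducing mod 4 gives N ≡ 2 (mod 4); since 5 ∣ 20, reducing mod 5 gives N ≡ 2 (mod 5).

Converse. If N ≡ 2 (mod 4) and N ≡ 2 (mod 5), then by the Chinese remainder theorem N ≡ 2 (mod 20). This is exactly N ≡ 2 (mod 20).

Both implications hold.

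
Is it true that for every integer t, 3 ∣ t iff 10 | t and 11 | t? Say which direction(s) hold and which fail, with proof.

[⇒] This fails: take t = 3. Certainly 3 ∣ 3, but 10 ∤ 3.

[⇐] This fails: take t = 110. Both 10 ∣ 110 and 11 ∣ 110, yet 110 is not a multiple of 3 (since 110 = 36·3 + 2), so 3 ∤ 110.

Neither implication holds.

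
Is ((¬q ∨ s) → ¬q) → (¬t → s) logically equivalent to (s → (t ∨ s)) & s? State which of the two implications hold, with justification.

Not equivalent: only (⇐) holds.

(→) This fails. Under t = T, q = F, s = F, the left side is true but the right side is false.

(←) Assume the antecedent. If t is true, ((¬q ∨ s) → ¬q) → (¬t → s) reduces to true regardless of the other variables. If t is false, the antecedent forces (t = F, q = F, s = T) or (t = F, q = T, s = T), and ((¬q ∨ s) → ¬q) → (¬t → s) holds there. Either way ((¬q ∨ s) → ¬q) → (¬t → s) holds.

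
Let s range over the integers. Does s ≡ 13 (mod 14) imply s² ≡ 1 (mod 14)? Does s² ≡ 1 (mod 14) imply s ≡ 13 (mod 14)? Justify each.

(⇒) holds; (⇐) fails.

(⇒) Suppose s ≡ 13 (mod 14). Write s = 14j + 13. Then (14j + 13)² = 196j² + 364j + 169 = 14(14j² + 26j + 12) + 1, so s² ≡ 1 (mod 14).

(⇐) This fails: take s = 1. Then 1² = 1 ≡ 1 (mod 14), yet 1 ≡ 1 (mod 14), not 13.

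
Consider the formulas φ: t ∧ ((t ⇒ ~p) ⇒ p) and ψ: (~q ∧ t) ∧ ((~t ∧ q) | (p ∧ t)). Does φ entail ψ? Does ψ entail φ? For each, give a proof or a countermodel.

Forward direction. This fails. Under q = T, p = T, t = T, the left side is true but the right side is false.

Converse. Assume the antecedent. If q is true, the antecedent cannot hold. If q is false, the antecedent forces (q = F, p = T, t = T), and t ∧ ((t ⇒ ~p) ⇒ p) holds there. Either way t ∧ ((t ⇒ ~p) ⇒ p) holds.

Not equivalent: only (⇐) holds.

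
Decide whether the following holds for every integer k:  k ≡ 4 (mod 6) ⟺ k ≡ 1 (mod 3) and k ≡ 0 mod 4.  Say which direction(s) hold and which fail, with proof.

The forward direction fails; the converse holds.

(→) This fails: k = 10 gives 10 ≡ 4 (mod 6) but 10 ≡ 2 (mod 4), so the conjunction on the right does not hold.

(←) Conversely, if k ≡ 1 (mod 3) and k ≡ 0 (mod 4), then by the Chinese remainder theorem k ≡ 4 (mod 12). Since 4 ≡ 4 (mod 6) and 6 ∣ 12, we get k ≡ 4 (mod 6).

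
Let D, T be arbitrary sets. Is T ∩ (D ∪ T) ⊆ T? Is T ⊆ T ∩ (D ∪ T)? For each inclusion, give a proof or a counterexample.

(⊆) Let x ∈ T ∩ (D ∪ T). Then either x ∈ T and x ∉ D; or x ∈ D ∩ T. In each case x ∈ T, so T ∩ (D ∪ T) ⊆ T.

(⊇) Let x ∈ T. Then either x ∈ T and x ∉ D; or x ∈ D ∩ T. In each case x ∈ T ∩ (D ∪ T), so T ⊆ T ∩ (D ∪ T).

Both inclusions hold.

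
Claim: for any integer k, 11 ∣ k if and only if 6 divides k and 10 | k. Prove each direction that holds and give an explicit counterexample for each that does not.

Neither direction holds.

Forward direction. This fails: take k = 11. Certainly 11 ∣ 11, but 6 ∤ 11.

Converse. This fails: take k = 30. Both 6 ∣ 30 and 10 ∣ 30, yet 30 is not a multiple of 11 (since 30 = 2·11 + 8), so 11 ∤ 30.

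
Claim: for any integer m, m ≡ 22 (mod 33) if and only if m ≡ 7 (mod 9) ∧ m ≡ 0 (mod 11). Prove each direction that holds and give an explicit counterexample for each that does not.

[⇒] This fails: m = 22 gives 22 ≡ 22 (mod 33) but 22 ≡ 4 (mod 9), so the conjunction on the right does not hold.

[⇐] Conversely, if m ≡ 7 (mod 9) and m ≡ 0 (mod 11), then by the Chinese remainder theorem m ≡ 88 (mod 99). Since 88 ≡ 22 (mod 33) and 33 ∣ 99, we get m ≡ 22 (mod 33).

Only the converse holds.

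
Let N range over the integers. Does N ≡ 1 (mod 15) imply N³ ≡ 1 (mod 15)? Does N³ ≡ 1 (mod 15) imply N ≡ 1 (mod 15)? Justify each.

[⇒] Suppose N ≡ 1 (mod 15). Write N = 15j + 1. Then (15j + 1)³ = 3375j³ + 675j² + 45j + 1 = 15(225j³ + 45j² + 3j) + 1, so N³ ≡ 1 (mod 15).

[⇐] Conversely, suppose N³ ≡ 1 (mod 15). The only residue r in {0, …, 14} with r³ ≡ 1 (mod 15) is r = 1, so N ≡ 1 (mod 15).

Both directions hold.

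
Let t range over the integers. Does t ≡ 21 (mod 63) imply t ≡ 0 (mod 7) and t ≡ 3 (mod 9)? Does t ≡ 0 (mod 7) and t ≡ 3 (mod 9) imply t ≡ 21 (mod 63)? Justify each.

Both implications hold.

(⟹) Suppose t ≡ 21 (mod 63); write t = 63j + 21. Since 7 ∣ 63, reducing mod 7 gives t ≡ 21 ≡ 0 (mod 7); since 9 ∣ 63, reducing mod 9 gives t ≡ 21 ≡ 3 (mod 9).

(⟸) Conversely, if t ≡ 0 (mod 7) and t ≡ 3 (mod 9), then by the Chinese remainder theorem t ≡ 21 (mod 63). This is exactly t ≡ 21 (mod 63).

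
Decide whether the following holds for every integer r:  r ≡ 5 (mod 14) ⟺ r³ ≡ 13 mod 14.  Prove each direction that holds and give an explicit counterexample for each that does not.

(⟹) Suppose r ≡ 5 (mod 14). Write r = 14j + 5. Then (14j + 5)³ = 2744j³ + 2940j² + 1050j + 125 = 14(196j³ + 210j² + 75j + 8) + 13, so r³ ≡ 13 (mod 14).

(⟸) This fails: take r = 3. Then 3³ = 27 ≡ 13 (mod 14), yet 3 ≡ 3 (mod 14), not 5.

Only the forward direction holds.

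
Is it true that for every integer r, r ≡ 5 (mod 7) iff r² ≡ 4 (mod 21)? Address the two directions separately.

Neither implication holds.

(→) This fails: take r = 12. Then 12 ≡ 5 (mod 7), but 12² = 144 ≡ 18 (mod 21), not 4.

(←) This fails: take r = 2. Then 2² = 4 ≡ 4 (mod 21), yet 2 ≡ 2 (mod 7), not 5.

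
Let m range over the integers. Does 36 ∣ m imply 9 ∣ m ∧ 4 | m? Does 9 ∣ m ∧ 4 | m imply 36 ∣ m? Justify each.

Both directions hold.

(⟹) If 36 ∣ m, write m = 36q. Since 36 = 4·9, m = 9·(4q), so 9 ∣ m; and since 36 = 9·4, m = 4·(9q), so 4 ∣ m.

(⟸) Suppose 9 ∣ m and 4 ∣ m. Any common multiple of 9 and 4 is a multiple of their lcm; here gcd(9, 4) = 1, so lcm(9, 4) = 9·4 = 36, so 36 ∣ m.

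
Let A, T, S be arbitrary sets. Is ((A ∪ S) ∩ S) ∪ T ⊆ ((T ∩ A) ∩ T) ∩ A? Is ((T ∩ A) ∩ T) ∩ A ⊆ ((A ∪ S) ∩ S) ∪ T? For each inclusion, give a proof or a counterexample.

Forward inclusion. This inclusion fails. Take A = ∅, T = {1}, S = ∅; then 1 ∈ ((A ∪ S) ∩ S) ∪ T but 1 ∉ ((T ∩ A) ∩ T) ∩ A.

Reverse inclusion. Let x ∈ ((T ∩ A) ∩ T) ∩ A. Then either x ∈ A ∩ T and x ∉ S; or x ∈ A ∩ T ∩ S. In each case x ∈ ((A ∪ S) ∩ S) ∪ T, so ((T ∩ A) ∩ T) ∩ A ⊆ ((A ∪ S) ∩ S) ∪ T.

(⊆) fails; (⊇) holds.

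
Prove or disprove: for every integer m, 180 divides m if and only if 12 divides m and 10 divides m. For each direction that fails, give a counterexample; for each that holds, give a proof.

Only the forward implication holds.

(⇒) If 180 ∣ m, write m = 180q. Since 180 = 15·12, m = 12·(15q), so 12 ∣ m; and since 180 = 18·10, m = 10·(18q), so 10 ∣ m.

(⇐) This fails: take m = 60. Both 12 ∣ 60 and 10 ∣ 60, yet 60 is not a multiple of 180 (since 60 = 0·180 + 60), so 180 ∤ 60.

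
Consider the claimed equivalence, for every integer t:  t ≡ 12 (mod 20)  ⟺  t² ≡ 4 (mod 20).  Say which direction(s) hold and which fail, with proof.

The forward direction holds; the converse fails.

(⇒) Suppose t ≡ 12 (mod 20). Write t = 20j + 12. Then (20j + 12)² = 400j² + 480j + 144 = 20(20j² + 24j + 7) + 4, so t² ≡ 4 (mod 20).

(⇐) This fails: take t = 2. Then 2² = 4 ≡ 4 (mod 20), yet 2 ≡ 2 (mod 20), not 12.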